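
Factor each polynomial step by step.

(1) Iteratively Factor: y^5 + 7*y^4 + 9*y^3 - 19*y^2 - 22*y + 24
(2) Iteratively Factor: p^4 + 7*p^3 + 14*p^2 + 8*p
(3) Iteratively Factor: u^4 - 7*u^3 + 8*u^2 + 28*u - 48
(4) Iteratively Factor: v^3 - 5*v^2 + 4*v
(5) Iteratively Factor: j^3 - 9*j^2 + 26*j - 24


(1) = (y - 1)*(y^4 + 8*y^3 + 17*y^2 - 2*y - 24) = (y - 1)*(y + 3)*(y^3 + 5*y^2 + 2*y - 8) = (y - 1)*(y + 2)*(y + 3)*(y^2 + 3*y - 4) = (y - 1)^2*(y + 2)*(y + 3)*(y + 4)
(2) = (p + 2)*(p^3 + 5*p^2 + 4*p) = (p + 2)*(p + 4)*(p^2 + p) = p*(p + 2)*(p + 4)*(p + 1)
(3) = (u - 2)*(u^3 - 5*u^2 - 2*u + 24) = (u - 3)*(u - 2)*(u^2 - 2*u - 8) = (u - 4)*(u - 3)*(u - 2)*(u + 2)
(4) = (v)*(v^2 - 5*v + 4) = v*(v - 4)*(v - 1)
(5) = (j - 2)*(j^2 - 7*j + 12) = (j - 4)*(j - 2)*(j - 3)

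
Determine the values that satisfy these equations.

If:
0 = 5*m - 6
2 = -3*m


Then:
No Solution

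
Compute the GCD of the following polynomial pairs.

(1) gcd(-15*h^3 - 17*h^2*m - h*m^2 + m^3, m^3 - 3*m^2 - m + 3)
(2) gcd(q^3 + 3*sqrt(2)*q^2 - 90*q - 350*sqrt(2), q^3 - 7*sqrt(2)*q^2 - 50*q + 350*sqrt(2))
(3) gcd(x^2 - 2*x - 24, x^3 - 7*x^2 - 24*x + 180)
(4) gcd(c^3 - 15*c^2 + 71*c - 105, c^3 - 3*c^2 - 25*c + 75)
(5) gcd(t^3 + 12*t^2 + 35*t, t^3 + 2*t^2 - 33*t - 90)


(1) = gcd((-5*h + m)*(h + m)*(3*h + m), (m - 3)*(m - 1)*(m + 1)) = 1
(2) = gcd((q - 7*sqrt(2))*(q + 5*sqrt(2))^2, (q - 7*sqrt(2))*(q - 5*sqrt(2))*(q + 5*sqrt(2))) = q^2 - 2*sqrt(2)*q - 70
(3) = gcd((x - 6)*(x + 4), (x - 6)^2*(x + 5)) = x - 6
(4) = gcd((c - 7)*(c - 5)*(c - 3), (c - 5)*(c - 3)*(c + 5)) = c^2 - 8*c + 15
(5) = t + 5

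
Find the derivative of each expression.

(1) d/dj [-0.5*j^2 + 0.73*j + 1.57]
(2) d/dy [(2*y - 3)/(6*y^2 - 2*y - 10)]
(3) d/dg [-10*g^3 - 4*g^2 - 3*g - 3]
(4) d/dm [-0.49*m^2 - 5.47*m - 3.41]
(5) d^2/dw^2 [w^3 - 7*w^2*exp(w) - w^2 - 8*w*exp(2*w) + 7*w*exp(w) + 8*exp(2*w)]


(1) = 0.73 - 1.0*j
(2) = (-6*y^2 + 18*y - 13)/(2*(9*y^4 - 6*y^3 - 29*y^2 + 10*y + 25))
(3) = -30*g^2 - 8*g - 3
(4) = -0.98*m - 5.47
(5) = -7*w^2*exp(w) - 32*w*exp(2*w) - 21*w*exp(w) + 6*w - 2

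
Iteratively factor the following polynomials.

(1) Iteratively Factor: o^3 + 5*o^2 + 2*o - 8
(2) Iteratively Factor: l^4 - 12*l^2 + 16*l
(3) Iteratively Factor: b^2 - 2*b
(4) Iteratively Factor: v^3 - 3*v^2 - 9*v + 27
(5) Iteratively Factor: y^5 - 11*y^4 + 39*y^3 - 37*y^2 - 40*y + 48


(1) = (o + 4)*(o^2 + o - 2) = (o - 1)*(o + 4)*(o + 2)
(2) = (l - 2)*(l^3 + 2*l^2 - 8*l) = (l - 2)^2*(l^2 + 4*l) = l*(l - 2)^2*(l + 4)
(3) = (b)*(b - 2)
(4) = (v + 3)*(v^2 - 6*v + 9) = (v - 3)*(v + 3)*(v - 3)
(5) = (y - 1)*(y^4 - 10*y^3 + 29*y^2 - 8*y - 48) = (y - 4)*(y - 1)*(y^3 - 6*y^2 + 5*y + 12) = (y - 4)*(y - 1)*(y + 1)*(y^2 - 7*y + 12) = (y - 4)^2*(y - 1)*(y + 1)*(y - 3)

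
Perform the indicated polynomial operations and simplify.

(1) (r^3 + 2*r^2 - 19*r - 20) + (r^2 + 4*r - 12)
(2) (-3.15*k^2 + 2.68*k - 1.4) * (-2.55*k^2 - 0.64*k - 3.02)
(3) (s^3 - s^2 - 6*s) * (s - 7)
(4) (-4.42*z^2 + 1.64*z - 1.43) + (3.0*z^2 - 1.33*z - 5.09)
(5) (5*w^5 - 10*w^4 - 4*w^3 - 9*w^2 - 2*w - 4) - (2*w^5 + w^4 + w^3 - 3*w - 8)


(1) = r^3 + 3*r^2 - 15*r - 32
(2) = 8.0325*k^4 - 4.818*k^3 + 11.3678*k^2 - 7.1976*k + 4.228
(3) = s^4 - 8*s^3 + s^2 + 42*s
(4) = -1.42*z^2 + 0.31*z - 6.52
(5) = 3*w^5 - 11*w^4 - 5*w^3 - 9*w^2 + w + 4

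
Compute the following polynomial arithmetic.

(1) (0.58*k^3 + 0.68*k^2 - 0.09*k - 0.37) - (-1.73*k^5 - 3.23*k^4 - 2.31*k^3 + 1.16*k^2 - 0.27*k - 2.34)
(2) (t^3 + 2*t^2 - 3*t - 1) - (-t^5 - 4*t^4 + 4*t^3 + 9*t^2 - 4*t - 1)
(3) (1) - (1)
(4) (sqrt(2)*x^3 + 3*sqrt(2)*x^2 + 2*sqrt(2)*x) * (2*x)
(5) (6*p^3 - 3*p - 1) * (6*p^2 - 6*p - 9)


(1) = 1.73*k^5 + 3.23*k^4 + 2.89*k^3 - 0.48*k^2 + 0.18*k + 1.97
(2) = t^5 + 4*t^4 - 3*t^3 - 7*t^2 + t
(3) = 0
(4) = 2*sqrt(2)*x^4 + 6*sqrt(2)*x^3 + 4*sqrt(2)*x^2
(5) = 36*p^5 - 36*p^4 - 72*p^3 + 12*p^2 + 33*p + 9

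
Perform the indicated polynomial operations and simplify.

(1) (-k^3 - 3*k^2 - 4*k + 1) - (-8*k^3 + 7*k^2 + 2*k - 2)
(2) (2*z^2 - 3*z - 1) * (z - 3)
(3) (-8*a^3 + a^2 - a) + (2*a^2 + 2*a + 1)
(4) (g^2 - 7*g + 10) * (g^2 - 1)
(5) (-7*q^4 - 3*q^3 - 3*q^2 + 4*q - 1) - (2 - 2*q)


(1) = 7*k^3 - 10*k^2 - 6*k + 3
(2) = 2*z^3 - 9*z^2 + 8*z + 3
(3) = -8*a^3 + 3*a^2 + a + 1
(4) = g^4 - 7*g^3 + 9*g^2 + 7*g - 10
(5) = -7*q^4 - 3*q^3 - 3*q^2 + 6*q - 3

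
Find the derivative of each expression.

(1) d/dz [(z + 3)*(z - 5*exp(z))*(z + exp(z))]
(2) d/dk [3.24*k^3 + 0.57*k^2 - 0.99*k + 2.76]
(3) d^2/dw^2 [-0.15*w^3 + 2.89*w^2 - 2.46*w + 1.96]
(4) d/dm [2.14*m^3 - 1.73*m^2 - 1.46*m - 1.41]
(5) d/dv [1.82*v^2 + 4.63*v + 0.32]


(1) = (z + 3)*(z - 5*exp(z))*(exp(z) + 1) - (z + 3)*(z + exp(z))*(5*exp(z) - 1) + (z - 5*exp(z))*(z + exp(z))
(2) = 9.72*k^2 + 1.14*k - 0.99
(3) = 5.78 - 0.9*w
(4) = 6.42*m^2 - 3.46*m - 1.46
(5) = 3.64*v + 4.63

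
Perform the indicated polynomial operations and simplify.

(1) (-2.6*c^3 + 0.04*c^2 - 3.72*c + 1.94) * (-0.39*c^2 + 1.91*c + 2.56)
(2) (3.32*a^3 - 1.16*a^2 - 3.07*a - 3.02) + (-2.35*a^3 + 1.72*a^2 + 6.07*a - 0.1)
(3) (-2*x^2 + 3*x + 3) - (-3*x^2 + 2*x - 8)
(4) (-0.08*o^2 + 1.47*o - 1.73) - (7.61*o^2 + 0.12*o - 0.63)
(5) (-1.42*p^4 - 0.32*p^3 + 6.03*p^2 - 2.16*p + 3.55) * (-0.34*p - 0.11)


(1) = 1.014*c^5 - 4.9816*c^4 - 5.1288*c^3 - 7.7594*c^2 - 5.8178*c + 4.9664
(2) = 0.97*a^3 + 0.56*a^2 + 3.0*a - 3.12
(3) = x^2 + x + 11
(4) = -7.69*o^2 + 1.35*o - 1.1
(5) = 0.4828*p^5 + 0.265*p^4 - 2.015*p^3 + 0.0711*p^2 - 0.9694*p - 0.3905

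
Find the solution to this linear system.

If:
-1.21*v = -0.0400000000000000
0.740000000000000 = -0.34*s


Then:
s = -2.18
v = 0.03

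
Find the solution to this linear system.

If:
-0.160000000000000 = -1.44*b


Then:
b = 0.11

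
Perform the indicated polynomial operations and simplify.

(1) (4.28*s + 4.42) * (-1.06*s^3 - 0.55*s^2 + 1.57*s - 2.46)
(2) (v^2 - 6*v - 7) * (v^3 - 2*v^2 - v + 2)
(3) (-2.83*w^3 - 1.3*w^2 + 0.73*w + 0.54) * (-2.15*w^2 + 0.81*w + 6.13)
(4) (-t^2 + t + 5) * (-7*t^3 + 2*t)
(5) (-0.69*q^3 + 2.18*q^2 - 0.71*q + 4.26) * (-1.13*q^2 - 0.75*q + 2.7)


(1) = -4.5368*s^4 - 7.0392*s^3 + 4.2886*s^2 - 3.5894*s - 10.8732
(2) = v^5 - 8*v^4 + 4*v^3 + 22*v^2 - 5*v - 14
(3) = 6.0845*w^5 + 0.5027*w^4 - 19.9704*w^3 - 8.5387*w^2 + 4.9123*w + 3.3102
(4) = 7*t^5 - 7*t^4 - 37*t^3 + 2*t^2 + 10*t
(5) = 0.7797*q^5 - 1.9459*q^4 - 2.6957*q^3 + 1.6047*q^2 - 5.112*q + 11.502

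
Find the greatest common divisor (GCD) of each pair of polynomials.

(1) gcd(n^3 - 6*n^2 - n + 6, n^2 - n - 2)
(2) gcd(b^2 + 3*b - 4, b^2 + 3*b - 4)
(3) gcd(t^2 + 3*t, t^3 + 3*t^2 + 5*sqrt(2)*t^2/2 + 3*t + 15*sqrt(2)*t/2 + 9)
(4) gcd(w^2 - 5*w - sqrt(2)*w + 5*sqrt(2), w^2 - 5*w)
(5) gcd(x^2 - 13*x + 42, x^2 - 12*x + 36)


(1) = gcd((n - 6)*(n - 1)*(n + 1), (n - 2)*(n + 1)) = n + 1
(2) = b^2 + 3*b - 4
(3) = t + 3
(4) = w - 5
(5) = gcd((x - 7)*(x - 6), (x - 6)^2) = x - 6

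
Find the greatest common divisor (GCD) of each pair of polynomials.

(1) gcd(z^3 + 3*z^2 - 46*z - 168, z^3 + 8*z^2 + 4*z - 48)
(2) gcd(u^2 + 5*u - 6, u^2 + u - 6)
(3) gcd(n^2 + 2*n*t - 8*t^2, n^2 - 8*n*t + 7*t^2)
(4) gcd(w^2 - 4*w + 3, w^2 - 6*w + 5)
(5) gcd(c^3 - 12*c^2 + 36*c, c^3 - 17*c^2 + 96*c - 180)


(1) = z^2 + 10*z + 24
(2) = gcd((u - 1)*(u + 6), (u - 2)*(u + 3)) = 1
(3) = gcd((n - 2*t)*(n + 4*t), (n - 7*t)*(n - t)) = 1
(4) = w - 1
(5) = c^2 - 12*c + 36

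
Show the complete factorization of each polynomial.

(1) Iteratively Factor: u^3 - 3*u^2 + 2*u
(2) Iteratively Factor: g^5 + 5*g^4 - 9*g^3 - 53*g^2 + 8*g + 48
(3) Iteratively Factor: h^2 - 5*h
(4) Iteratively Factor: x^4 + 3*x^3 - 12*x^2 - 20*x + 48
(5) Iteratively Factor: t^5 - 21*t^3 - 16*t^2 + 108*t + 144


(1) = (u)*(u^2 - 3*u + 2) = u*(u - 2)*(u - 1)
(2) = (g - 3)*(g^4 + 8*g^3 + 15*g^2 - 8*g - 16) = (g - 3)*(g + 4)*(g^3 + 4*g^2 - g - 4) = (g - 3)*(g - 1)*(g + 4)*(g^2 + 5*g + 4) = (g - 3)*(g - 1)*(g + 1)*(g + 4)*(g + 4)
(3) = (h)*(h - 5)
(4) = (x - 2)*(x^3 + 5*x^2 - 2*x - 24) = (x - 2)*(x + 3)*(x^2 + 2*x - 8) = (x - 2)*(x + 3)*(x + 4)*(x - 2)
(5) = (t - 4)*(t^4 + 4*t^3 - 5*t^2 - 36*t - 36) = (t - 4)*(t + 2)*(t^3 + 2*t^2 - 9*t - 18) = (t - 4)*(t - 3)*(t + 2)*(t^2 + 5*t + 6) = (t - 4)*(t - 3)*(t + 2)^2*(t + 3)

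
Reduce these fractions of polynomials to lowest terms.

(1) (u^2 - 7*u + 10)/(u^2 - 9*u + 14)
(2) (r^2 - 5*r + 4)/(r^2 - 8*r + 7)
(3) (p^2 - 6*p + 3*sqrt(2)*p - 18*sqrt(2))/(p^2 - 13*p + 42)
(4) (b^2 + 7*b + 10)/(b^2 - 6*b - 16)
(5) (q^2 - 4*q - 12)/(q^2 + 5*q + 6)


(1) = (u - 5)/(u - 7)
(2) = (r - 4)/(r - 7)
(3) = (p + 3*sqrt(2))/(p - 7)
(4) = (b + 5)/(b - 8)
(5) = (q - 6)/(q + 3)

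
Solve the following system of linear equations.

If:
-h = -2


Then:
h = 2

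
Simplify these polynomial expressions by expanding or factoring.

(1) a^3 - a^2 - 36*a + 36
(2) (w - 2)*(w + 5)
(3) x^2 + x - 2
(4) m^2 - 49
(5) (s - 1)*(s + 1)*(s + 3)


(1) = (a - 6)*(a - 1)*(a + 6)
(2) = w^2 + 3*w - 10
(3) = (x - 1)*(x + 2)
(4) = (m - 7)*(m + 7)
(5) = s^3 + 3*s^2 - s - 3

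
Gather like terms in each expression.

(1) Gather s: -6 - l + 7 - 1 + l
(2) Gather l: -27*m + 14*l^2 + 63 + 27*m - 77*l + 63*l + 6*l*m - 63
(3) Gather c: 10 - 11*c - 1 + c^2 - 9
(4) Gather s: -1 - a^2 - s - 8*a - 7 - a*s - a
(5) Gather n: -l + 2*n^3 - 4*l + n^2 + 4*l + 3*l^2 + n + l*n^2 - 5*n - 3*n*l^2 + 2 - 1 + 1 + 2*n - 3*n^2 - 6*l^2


(1) = 0
(2) = 14*l^2 + l*(6*m - 14)
(3) = c^2 - 11*c
(4) = -a^2 - 9*a + s*(-a - 1) - 8
(5) = -3*l^2 - l + 2*n^3 + n^2*(l - 2) + n*(-3*l^2 - 2) + 2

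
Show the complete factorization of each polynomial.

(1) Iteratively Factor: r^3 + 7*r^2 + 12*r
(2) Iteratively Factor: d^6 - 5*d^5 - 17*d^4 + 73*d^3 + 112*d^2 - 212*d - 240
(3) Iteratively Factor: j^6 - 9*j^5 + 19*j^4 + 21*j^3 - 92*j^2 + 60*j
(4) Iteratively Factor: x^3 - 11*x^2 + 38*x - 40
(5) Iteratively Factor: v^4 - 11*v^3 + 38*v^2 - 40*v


(1) = (r)*(r^2 + 7*r + 12) = r*(r + 3)*(r + 4)
(2) = (d - 4)*(d^5 - d^4 - 21*d^3 - 11*d^2 + 68*d + 60) = (d - 4)*(d - 2)*(d^4 + d^3 - 19*d^2 - 49*d - 30) = (d - 4)*(d - 2)*(d + 2)*(d^3 - d^2 - 17*d - 15) = (d - 5)*(d - 4)*(d - 2)*(d + 2)*(d^2 + 4*d + 3) = (d - 5)*(d - 4)*(d - 2)*(d + 1)*(d + 2)*(d + 3)
(3) = (j + 2)*(j^5 - 11*j^4 + 41*j^3 - 61*j^2 + 30*j) = (j - 1)*(j + 2)*(j^4 - 10*j^3 + 31*j^2 - 30*j) = (j - 5)*(j - 1)*(j + 2)*(j^3 - 5*j^2 + 6*j) = j*(j - 5)*(j - 1)*(j + 2)*(j^2 - 5*j + 6) = j*(j - 5)*(j - 2)*(j - 1)*(j + 2)*(j - 3)
(4) = (x - 5)*(x^2 - 6*x + 8) = (x - 5)*(x - 2)*(x - 4)
(5) = (v)*(v^3 - 11*v^2 + 38*v - 40) = v*(v - 2)*(v^2 - 9*v + 20) = v*(v - 5)*(v - 2)*(v - 4)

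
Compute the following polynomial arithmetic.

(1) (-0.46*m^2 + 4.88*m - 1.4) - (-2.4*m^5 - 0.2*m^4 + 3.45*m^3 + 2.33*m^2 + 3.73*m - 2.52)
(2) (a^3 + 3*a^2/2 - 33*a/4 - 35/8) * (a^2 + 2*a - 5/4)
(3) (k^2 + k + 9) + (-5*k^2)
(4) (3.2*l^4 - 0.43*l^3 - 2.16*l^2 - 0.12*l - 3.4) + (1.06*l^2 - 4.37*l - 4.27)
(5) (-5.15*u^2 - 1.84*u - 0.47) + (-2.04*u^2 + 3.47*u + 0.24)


(1) = 2.4*m^5 + 0.2*m^4 - 3.45*m^3 - 2.79*m^2 + 1.15*m + 1.12
(2) = a^5 + 7*a^4/2 - 13*a^3/2 - 91*a^2/4 + 25*a/16 + 175/32
(3) = -4*k^2 + k + 9
(4) = 3.2*l^4 - 0.43*l^3 - 1.1*l^2 - 4.49*l - 7.67
(5) = -7.19*u^2 + 1.63*u - 0.23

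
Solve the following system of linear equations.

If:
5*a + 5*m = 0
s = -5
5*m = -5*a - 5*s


Then:
No Solution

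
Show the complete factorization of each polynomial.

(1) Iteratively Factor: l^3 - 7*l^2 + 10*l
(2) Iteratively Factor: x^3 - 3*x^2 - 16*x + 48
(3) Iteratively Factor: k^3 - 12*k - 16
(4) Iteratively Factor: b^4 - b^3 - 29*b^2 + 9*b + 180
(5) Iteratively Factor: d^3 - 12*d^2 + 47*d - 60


(1) = (l - 2)*(l^2 - 5*l) = (l - 5)*(l - 2)*(l)
(2) = (x - 3)*(x^2 - 16) = (x - 4)*(x - 3)*(x + 4)
(3) = (k + 2)*(k^2 - 2*k - 8) = (k + 2)^2*(k - 4)
(4) = (b + 4)*(b^3 - 5*b^2 - 9*b + 45) = (b - 5)*(b + 4)*(b^2 - 9) = (b - 5)*(b + 3)*(b + 4)*(b - 3)
(5) = (d - 5)*(d^2 - 7*d + 12) = (d - 5)*(d - 3)*(d - 4)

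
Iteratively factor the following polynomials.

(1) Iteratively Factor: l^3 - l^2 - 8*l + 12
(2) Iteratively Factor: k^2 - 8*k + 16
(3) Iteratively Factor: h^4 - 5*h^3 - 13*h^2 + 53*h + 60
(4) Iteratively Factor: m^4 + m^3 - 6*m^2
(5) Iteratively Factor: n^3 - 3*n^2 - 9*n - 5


(1) = (l - 2)*(l^2 + l - 6) = (l - 2)*(l + 3)*(l - 2)
(2) = (k - 4)*(k - 4)
(3) = (h - 5)*(h^3 - 13*h - 12) = (h - 5)*(h + 3)*(h^2 - 3*h - 4) = (h - 5)*(h - 4)*(h + 3)*(h + 1)
(4) = (m - 2)*(m^3 + 3*m^2) = m*(m - 2)*(m^2 + 3*m) = m^2*(m - 2)*(m + 3)
(5) = (n + 1)*(n^2 - 4*n - 5) = (n + 1)^2*(n - 5)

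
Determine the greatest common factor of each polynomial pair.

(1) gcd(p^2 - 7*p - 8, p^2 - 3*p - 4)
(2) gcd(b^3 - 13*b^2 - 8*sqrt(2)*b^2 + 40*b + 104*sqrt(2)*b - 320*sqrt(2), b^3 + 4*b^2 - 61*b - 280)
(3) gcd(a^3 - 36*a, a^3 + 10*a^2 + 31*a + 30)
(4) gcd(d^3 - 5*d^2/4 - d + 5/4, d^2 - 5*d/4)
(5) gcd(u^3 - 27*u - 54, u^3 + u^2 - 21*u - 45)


(1) = p + 1
(2) = b - 8
(3) = gcd(a*(a - 6)*(a + 6), (a + 2)*(a + 3)*(a + 5)) = 1
(4) = d - 5/4
(5) = gcd((u - 6)*(u + 3)^2, (u - 5)*(u + 3)^2) = u^2 + 6*u + 9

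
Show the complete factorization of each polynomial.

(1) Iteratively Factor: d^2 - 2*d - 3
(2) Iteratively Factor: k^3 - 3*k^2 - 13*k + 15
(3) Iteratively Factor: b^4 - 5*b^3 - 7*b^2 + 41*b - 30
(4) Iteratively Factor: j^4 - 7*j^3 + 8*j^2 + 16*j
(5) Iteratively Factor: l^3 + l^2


(1) = (d - 3)*(d + 1)
(2) = (k - 1)*(k^2 - 2*k - 15) = (k - 1)*(k + 3)*(k - 5)
(3) = (b + 3)*(b^3 - 8*b^2 + 17*b - 10) = (b - 1)*(b + 3)*(b^2 - 7*b + 10) = (b - 2)*(b - 1)*(b + 3)*(b - 5)
(4) = (j - 4)*(j^3 - 3*j^2 - 4*j) = (j - 4)*(j + 1)*(j^2 - 4*j) = j*(j - 4)*(j + 1)*(j - 4)
(5) = (l)*(l^2 + l) = l^2*(l + 1)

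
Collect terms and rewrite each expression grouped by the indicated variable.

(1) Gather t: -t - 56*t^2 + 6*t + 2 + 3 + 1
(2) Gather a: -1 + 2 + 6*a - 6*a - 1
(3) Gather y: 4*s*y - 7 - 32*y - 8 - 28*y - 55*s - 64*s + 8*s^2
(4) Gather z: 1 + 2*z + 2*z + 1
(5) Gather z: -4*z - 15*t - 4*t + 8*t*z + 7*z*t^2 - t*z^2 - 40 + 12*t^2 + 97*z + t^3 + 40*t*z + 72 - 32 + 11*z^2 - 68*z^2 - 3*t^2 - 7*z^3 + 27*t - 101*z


(1) = -56*t^2 + 5*t + 6
(2) = 0
(3) = 8*s^2 - 119*s + y*(4*s - 60) - 15
(4) = 4*z + 2
(5) = t^3 + 9*t^2 + 8*t - 7*z^3 + z^2*(-t - 57) + z*(7*t^2 + 48*t - 8)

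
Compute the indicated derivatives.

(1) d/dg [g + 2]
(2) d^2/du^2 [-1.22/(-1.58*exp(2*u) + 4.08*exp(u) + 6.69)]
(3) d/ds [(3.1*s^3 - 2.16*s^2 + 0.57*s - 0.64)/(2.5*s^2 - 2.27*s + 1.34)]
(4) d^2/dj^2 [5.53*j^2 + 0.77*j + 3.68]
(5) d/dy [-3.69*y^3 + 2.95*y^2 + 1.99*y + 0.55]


(1) = 1
(2) = ((4.9776 - 7.7104*exp(u))*(-1.58*exp(2*u) + 4.08*exp(u) + 6.69) - 1.22*(3.16*exp(u) - 4.08)*(6.32*exp(u) - 8.16)*exp(u))*exp(u)/(-1.58*exp(2*u) + 4.08*exp(u) + 6.69)^3
(3) = (7.75*s^4 - 14.074*s^3 + 15.9402*s^2 - 2.5888*s - 0.689)/(6.25*s^4 - 11.35*s^3 + 11.8529*s^2 - 6.0836*s + 1.7956)
(4) = 11.0600000000000
(5) = -11.07*y^2 + 5.9*y + 1.99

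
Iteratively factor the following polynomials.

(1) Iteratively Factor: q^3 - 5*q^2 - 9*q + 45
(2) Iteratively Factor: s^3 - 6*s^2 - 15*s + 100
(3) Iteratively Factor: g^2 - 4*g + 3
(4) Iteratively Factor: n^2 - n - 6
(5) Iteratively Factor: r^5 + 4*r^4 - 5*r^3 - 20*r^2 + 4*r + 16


(1) = (q - 3)*(q^2 - 2*q - 15) = (q - 3)*(q + 3)*(q - 5)
(2) = (s - 5)*(s^2 - s - 20) = (s - 5)*(s + 4)*(s - 5)
(3) = (g - 3)*(g - 1)
(4) = (n + 2)*(n - 3)
(5) = (r + 4)*(r^4 - 5*r^2 + 4) = (r - 1)*(r + 4)*(r^3 + r^2 - 4*r - 4) = (r - 1)*(r + 2)*(r + 4)*(r^2 - r - 2) = (r - 2)*(r - 1)*(r + 2)*(r + 4)*(r + 1)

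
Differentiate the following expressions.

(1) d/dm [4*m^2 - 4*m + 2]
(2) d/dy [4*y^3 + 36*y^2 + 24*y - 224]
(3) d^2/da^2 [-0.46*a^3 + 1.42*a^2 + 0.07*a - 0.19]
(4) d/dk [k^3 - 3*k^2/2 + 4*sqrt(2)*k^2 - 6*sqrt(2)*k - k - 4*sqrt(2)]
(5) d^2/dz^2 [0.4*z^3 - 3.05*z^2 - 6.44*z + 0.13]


(1) = 8*m - 4
(2) = 12*y^2 + 72*y + 24
(3) = 2.84 - 2.76*a
(4) = 3*k^2 - 3*k + 8*sqrt(2)*k - 6*sqrt(2) - 1
(5) = 2.4*z - 6.1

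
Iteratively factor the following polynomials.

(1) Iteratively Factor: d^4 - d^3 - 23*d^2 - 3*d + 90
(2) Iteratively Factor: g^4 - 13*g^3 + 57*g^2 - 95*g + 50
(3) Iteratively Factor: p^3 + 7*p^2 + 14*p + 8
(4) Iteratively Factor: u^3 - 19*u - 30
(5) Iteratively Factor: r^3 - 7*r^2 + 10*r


(1) = (d - 5)*(d^3 + 4*d^2 - 3*d - 18) = (d - 5)*(d + 3)*(d^2 + d - 6) = (d - 5)*(d + 3)^2*(d - 2)
(2) = (g - 2)*(g^3 - 11*g^2 + 35*g - 25) = (g - 2)*(g - 1)*(g^2 - 10*g + 25) = (g - 5)*(g - 2)*(g - 1)*(g - 5)
(3) = (p + 1)*(p^2 + 6*p + 8) = (p + 1)*(p + 2)*(p + 4)
(4) = (u + 3)*(u^2 - 3*u - 10) = (u + 2)*(u + 3)*(u - 5)
(5) = (r)*(r^2 - 7*r + 10) = r*(r - 2)*(r - 5)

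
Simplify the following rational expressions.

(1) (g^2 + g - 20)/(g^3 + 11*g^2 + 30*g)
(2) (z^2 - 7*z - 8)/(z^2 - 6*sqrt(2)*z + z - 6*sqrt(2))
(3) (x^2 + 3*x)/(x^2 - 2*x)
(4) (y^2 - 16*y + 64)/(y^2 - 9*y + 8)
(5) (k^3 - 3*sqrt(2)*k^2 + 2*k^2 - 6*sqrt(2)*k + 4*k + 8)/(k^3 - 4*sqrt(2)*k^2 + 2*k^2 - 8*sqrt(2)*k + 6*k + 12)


(1) = (g - 4)/(g^2 + 6*g)
(2) = (z - 8)/(z - 6*sqrt(2))
(3) = (x + 3)/(x - 2)
(4) = (y - 8)/(y - 1)
(5) = (k - 2*sqrt(2))/(k - 3*sqrt(2))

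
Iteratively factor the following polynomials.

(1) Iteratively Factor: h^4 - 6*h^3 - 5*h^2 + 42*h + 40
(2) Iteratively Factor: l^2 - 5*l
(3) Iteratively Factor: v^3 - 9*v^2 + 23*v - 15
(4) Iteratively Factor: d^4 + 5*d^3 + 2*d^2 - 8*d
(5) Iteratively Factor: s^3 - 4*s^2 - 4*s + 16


(1) = (h - 4)*(h^3 - 2*h^2 - 13*h - 10) = (h - 5)*(h - 4)*(h^2 + 3*h + 2) = (h - 5)*(h - 4)*(h + 2)*(h + 1)
(2) = (l - 5)*(l)
(3) = (v - 5)*(v^2 - 4*v + 3) = (v - 5)*(v - 1)*(v - 3)
(4) = (d)*(d^3 + 5*d^2 + 2*d - 8) = d*(d - 1)*(d^2 + 6*d + 8) = d*(d - 1)*(d + 2)*(d + 4)
(5) = (s - 4)*(s^2 - 4) = (s - 4)*(s + 2)*(s - 2)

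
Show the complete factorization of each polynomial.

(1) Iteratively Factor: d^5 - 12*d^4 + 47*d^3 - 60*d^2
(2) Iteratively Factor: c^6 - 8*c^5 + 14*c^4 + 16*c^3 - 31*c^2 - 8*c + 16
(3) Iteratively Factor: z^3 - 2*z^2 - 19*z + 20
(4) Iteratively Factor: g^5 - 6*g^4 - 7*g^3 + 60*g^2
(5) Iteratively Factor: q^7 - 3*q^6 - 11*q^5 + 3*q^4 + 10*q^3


(1) = (d)*(d^4 - 12*d^3 + 47*d^2 - 60*d) = d^2*(d^3 - 12*d^2 + 47*d - 60) = d^2*(d - 4)*(d^2 - 8*d + 15) = d^2*(d - 4)*(d - 3)*(d - 5)
(2) = (c - 1)*(c^5 - 7*c^4 + 7*c^3 + 23*c^2 - 8*c - 16) = (c - 1)^2*(c^4 - 6*c^3 + c^2 + 24*c + 16) = (c - 1)^2*(c + 1)*(c^3 - 7*c^2 + 8*c + 16) = (c - 4)*(c - 1)^2*(c + 1)*(c^2 - 3*c - 4) = (c - 4)*(c - 1)^2*(c + 1)^2*(c - 4)
(3) = (z - 1)*(z^2 - z - 20) = (z - 1)*(z + 4)*(z - 5)
(4) = (g)*(g^4 - 6*g^3 - 7*g^2 + 60*g) = g*(g + 3)*(g^3 - 9*g^2 + 20*g) = g^2*(g + 3)*(g^2 - 9*g + 20) = g^2*(g - 4)*(g + 3)*(g - 5)
(5) = (q)*(q^6 - 3*q^5 - 11*q^4 + 3*q^3 + 10*q^2) = q*(q - 1)*(q^5 - 2*q^4 - 13*q^3 - 10*q^2) = q*(q - 1)*(q + 2)*(q^4 - 4*q^3 - 5*q^2) = q*(q - 1)*(q + 1)*(q + 2)*(q^3 - 5*q^2) = q^2*(q - 1)*(q + 1)*(q + 2)*(q^2 - 5*q) = q^2*(q - 5)*(q - 1)*(q + 1)*(q + 2)*(q)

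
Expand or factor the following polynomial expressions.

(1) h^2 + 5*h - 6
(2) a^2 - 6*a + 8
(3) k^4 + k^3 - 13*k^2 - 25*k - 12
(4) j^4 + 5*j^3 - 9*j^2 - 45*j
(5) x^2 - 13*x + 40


(1) = (h - 1)*(h + 6)
(2) = (a - 4)*(a - 2)
(3) = (k - 4)*(k + 1)^2*(k + 3)
(4) = j*(j - 3)*(j + 3)*(j + 5)
(5) = (x - 8)*(x - 5)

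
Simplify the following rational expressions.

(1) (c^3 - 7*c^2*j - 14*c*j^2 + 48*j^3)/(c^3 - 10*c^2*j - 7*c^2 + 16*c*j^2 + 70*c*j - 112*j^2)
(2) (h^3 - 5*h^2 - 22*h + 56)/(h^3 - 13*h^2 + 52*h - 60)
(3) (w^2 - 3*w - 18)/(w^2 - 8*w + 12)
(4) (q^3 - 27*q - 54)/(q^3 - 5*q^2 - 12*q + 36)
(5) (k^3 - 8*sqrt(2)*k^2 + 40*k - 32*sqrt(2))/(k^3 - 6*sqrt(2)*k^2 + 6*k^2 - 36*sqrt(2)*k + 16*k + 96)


(1) = (c + 3*j)/(c - 7)
(2) = (h^2 - 3*h - 28)/(h^2 - 11*h + 30)
(3) = (w + 3)/(w - 2)
(4) = (q + 3)/(q - 2)
(5) = (k - 2*sqrt(2))/(k + 6)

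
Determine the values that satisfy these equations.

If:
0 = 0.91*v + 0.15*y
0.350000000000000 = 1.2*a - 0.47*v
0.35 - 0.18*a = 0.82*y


Then:
a = 0.27
v = -0.06
y = 0.37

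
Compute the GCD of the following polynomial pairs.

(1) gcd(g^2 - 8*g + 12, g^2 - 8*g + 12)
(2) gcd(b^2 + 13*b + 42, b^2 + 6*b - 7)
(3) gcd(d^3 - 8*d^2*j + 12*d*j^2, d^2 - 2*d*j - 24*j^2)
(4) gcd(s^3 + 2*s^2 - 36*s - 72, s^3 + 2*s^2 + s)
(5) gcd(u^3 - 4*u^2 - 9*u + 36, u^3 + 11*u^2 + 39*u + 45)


(1) = gcd((g - 6)*(g - 2), (g - 6)*(g - 2)) = g^2 - 8*g + 12
(2) = gcd((b + 6)*(b + 7), (b - 1)*(b + 7)) = b + 7
(3) = gcd(d*(d - 6*j)*(d - 2*j), (d - 6*j)*(d + 4*j)) = d - 6*j
(4) = gcd((s - 6)*(s + 2)*(s + 6), s*(s + 1)^2) = 1
(5) = u + 3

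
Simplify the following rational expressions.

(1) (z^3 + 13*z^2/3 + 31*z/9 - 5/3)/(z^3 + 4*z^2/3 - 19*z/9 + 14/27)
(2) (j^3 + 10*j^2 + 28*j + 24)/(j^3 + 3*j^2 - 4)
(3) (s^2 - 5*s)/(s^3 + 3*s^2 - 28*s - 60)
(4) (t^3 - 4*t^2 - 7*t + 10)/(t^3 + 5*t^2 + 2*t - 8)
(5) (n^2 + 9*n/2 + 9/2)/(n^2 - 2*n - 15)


(1) = (9*z^2 + 42*z + 45)/(9*z^2 + 15*z - 14)
(2) = (j + 6)/(j - 1)
(3) = s/(s^2 + 8*s + 12)
(4) = (t - 5)/(t + 4)
(5) = (2*n + 3)/(2*n - 10)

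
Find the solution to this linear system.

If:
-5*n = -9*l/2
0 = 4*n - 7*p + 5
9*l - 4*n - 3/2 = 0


Then:
l = 5/18
n = 1/4
p = 6/7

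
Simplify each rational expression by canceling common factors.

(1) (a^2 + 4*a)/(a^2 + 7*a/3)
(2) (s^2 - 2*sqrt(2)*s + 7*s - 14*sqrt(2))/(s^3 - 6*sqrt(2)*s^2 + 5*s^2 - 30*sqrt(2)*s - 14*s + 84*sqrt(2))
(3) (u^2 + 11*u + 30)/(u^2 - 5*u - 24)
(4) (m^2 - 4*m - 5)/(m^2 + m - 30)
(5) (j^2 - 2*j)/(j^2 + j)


(1) = (3*a + 12)/(3*a + 7)
(2) = (s - 2*sqrt(2))/(s^2 + s*(-6*sqrt(2) - 2) + 12*sqrt(2))
(3) = (u^2 + 11*u + 30)/(u^2 - 5*u - 24)
(4) = (m + 1)/(m + 6)
(5) = (j - 2)/(j + 1)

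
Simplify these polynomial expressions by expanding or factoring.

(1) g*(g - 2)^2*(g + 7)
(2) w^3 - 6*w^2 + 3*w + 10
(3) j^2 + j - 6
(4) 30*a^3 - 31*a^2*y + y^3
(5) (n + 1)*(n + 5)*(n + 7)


(1) = g^4 + 3*g^3 - 24*g^2 + 28*g
(2) = (w - 5)*(w - 2)*(w + 1)
(3) = (j - 2)*(j + 3)
(4) = (-5*a + y)*(-a + y)*(6*a + y)
(5) = n^3 + 13*n^2 + 47*n + 35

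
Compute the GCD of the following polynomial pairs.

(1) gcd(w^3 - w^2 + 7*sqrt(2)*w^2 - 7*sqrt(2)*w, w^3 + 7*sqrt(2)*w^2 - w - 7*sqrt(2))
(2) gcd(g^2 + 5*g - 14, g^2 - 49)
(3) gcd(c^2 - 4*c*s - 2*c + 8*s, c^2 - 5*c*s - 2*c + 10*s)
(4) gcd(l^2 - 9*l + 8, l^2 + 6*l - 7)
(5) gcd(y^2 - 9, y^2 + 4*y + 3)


(1) = w^2 + w*(-1 + 7*sqrt(2)) - 7*sqrt(2)
(2) = gcd((g - 2)*(g + 7), (g - 7)*(g + 7)) = g + 7
(3) = gcd((c - 2)*(c - 4*s), (c - 2)*(c - 5*s)) = c - 2
(4) = gcd((l - 8)*(l - 1), (l - 1)*(l + 7)) = l - 1
(5) = gcd((y - 3)*(y + 3), (y + 1)*(y + 3)) = y + 3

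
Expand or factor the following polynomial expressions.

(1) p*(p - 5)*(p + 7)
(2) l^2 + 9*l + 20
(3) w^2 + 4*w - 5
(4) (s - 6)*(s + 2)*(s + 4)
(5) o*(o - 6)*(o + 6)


(1) = p^3 + 2*p^2 - 35*p
(2) = (l + 4)*(l + 5)
(3) = (w - 1)*(w + 5)
(4) = s^3 - 28*s - 48
(5) = o^3 - 36*o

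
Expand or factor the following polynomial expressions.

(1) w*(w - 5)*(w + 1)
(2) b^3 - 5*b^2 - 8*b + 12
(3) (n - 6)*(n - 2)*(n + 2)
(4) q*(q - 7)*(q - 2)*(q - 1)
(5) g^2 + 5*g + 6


(1) = w^3 - 4*w^2 - 5*w
(2) = (b - 6)*(b - 1)*(b + 2)
(3) = n^3 - 6*n^2 - 4*n + 24
(4) = q^4 - 10*q^3 + 23*q^2 - 14*q
(5) = (g + 2)*(g + 3)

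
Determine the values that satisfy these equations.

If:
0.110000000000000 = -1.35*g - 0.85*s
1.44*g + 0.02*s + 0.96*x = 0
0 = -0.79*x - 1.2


Then:
g = 1.04
s = -1.78
x = -1.52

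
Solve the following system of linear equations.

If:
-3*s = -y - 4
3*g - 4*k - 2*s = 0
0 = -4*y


Then:
g = 4*k/3 + 8/9
s = 4/3
y = 0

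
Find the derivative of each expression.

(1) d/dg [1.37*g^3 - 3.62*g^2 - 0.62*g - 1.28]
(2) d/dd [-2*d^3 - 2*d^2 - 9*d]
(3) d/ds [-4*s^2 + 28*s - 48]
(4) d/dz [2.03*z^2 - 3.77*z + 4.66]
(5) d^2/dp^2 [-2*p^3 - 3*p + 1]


(1) = 4.11*g^2 - 7.24*g - 0.62
(2) = -6*d^2 - 4*d - 9
(3) = 28 - 8*s
(4) = 4.06*z - 3.77
(5) = -12*p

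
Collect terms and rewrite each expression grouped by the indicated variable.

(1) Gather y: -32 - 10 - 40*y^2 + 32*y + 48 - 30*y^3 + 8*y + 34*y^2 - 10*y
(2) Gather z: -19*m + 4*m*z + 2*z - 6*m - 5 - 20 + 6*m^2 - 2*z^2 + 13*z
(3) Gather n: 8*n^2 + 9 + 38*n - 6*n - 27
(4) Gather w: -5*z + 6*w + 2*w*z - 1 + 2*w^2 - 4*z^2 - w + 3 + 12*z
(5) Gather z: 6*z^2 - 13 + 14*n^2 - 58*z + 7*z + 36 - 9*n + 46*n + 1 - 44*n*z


(1) = -30*y^3 - 6*y^2 + 30*y + 6
(2) = 6*m^2 - 25*m - 2*z^2 + z*(4*m + 15) - 25
(3) = 8*n^2 + 32*n - 18
(4) = 2*w^2 + w*(2*z + 5) - 4*z^2 + 7*z + 2
(5) = 14*n^2 + 37*n + 6*z^2 + z*(-44*n - 51) + 24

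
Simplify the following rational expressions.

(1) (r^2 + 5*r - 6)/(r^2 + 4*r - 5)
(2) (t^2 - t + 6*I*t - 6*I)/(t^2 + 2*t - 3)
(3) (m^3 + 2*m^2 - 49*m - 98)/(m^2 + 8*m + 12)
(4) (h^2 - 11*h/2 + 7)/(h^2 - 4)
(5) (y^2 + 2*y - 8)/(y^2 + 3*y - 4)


(1) = (r + 6)/(r + 5)
(2) = (t + 6*I)/(t + 3)
(3) = (m^2 - 49)/(m + 6)
(4) = (2*h - 7)/(2*h + 4)
(5) = (y - 2)/(y - 1)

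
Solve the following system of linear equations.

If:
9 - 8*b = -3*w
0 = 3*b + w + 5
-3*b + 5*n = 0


Then:
b = -6/17
n = -18/85
w = -67/17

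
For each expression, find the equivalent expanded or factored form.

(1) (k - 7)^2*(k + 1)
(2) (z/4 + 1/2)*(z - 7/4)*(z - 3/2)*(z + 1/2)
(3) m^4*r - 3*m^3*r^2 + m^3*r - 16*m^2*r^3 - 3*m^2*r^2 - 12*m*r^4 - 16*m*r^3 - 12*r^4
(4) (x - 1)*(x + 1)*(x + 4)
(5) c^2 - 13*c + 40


(1) = k^3 - 13*k^2 + 35*k + 49
(2) = z^4/4 - 3*z^3/16 - 9*z^2/8 + 53*z/64 + 21/32
(3) = (m - 6*r)*(m + r)*(m + 2*r)*(m*r + r)
(4) = x^3 + 4*x^2 - x - 4
(5) = (c - 8)*(c - 5)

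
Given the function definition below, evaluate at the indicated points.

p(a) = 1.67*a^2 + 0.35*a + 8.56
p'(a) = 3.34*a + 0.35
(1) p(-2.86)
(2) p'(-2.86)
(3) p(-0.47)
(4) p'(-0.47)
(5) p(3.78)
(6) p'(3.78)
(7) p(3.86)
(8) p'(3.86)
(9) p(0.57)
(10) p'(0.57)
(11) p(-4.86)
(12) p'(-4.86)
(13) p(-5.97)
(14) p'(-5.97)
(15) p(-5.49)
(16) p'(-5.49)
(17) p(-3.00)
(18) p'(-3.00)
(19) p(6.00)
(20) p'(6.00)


(1) = 21.22
(2) = -9.20
(3) = 8.76
(4) = -1.22
(5) = 33.74
(6) = 12.98
(7) = 34.79
(8) = 13.24
(9) = 9.30
(10) = 2.25
(11) = 46.30
(12) = -15.88
(13) = 65.99
(14) = -19.59
(15) = 56.97
(16) = -17.99
(17) = 22.54
(18) = -9.67
(19) = 70.78
(20) = 20.39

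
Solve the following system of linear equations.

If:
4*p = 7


Then:
p = 7/4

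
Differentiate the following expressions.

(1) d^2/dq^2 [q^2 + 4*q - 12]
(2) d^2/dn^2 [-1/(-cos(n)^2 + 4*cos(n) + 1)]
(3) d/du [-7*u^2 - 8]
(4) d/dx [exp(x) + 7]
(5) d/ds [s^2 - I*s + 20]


(1) = 2
(2) = (4*sin(n)^4 - 22*sin(n)^2 + 11*cos(n) - 3*cos(3*n) - 16)/(sin(n)^2 + 4*cos(n))^3
(3) = -14*u
(4) = exp(x)
(5) = 2*s - I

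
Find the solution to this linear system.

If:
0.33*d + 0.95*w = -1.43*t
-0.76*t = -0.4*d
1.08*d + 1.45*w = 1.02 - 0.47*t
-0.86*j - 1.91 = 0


Then:
d = -3.14
j = -2.22
t = -1.65
w = 3.58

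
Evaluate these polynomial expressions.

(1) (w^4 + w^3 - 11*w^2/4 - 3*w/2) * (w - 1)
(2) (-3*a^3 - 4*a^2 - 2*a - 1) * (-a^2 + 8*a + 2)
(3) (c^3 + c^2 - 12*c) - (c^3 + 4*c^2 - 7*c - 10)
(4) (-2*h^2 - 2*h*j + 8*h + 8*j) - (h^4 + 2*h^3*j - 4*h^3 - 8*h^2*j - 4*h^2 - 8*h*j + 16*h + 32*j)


(1) = w^5 - 15*w^3/4 + 5*w^2/4 + 3*w/2
(2) = 3*a^5 - 20*a^4 - 36*a^3 - 23*a^2 - 12*a - 2
(3) = -3*c^2 - 5*c + 10
(4) = -h^4 - 2*h^3*j + 4*h^3 + 8*h^2*j + 2*h^2 + 6*h*j - 8*h - 24*j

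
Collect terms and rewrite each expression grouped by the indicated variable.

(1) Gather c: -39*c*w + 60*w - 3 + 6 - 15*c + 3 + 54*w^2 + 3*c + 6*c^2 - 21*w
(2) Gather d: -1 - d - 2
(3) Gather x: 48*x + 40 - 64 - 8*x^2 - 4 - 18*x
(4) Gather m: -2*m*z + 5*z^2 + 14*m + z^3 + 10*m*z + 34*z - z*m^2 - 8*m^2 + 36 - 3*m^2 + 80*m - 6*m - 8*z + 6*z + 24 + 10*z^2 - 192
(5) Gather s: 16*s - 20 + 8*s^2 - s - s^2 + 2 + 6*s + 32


(1) = 6*c^2 + c*(-39*w - 12) + 54*w^2 + 39*w + 6
(2) = -d - 3
(3) = -8*x^2 + 30*x - 28
(4) = m^2*(-z - 11) + m*(8*z + 88) + z^3 + 15*z^2 + 32*z - 132
(5) = 7*s^2 + 21*s + 14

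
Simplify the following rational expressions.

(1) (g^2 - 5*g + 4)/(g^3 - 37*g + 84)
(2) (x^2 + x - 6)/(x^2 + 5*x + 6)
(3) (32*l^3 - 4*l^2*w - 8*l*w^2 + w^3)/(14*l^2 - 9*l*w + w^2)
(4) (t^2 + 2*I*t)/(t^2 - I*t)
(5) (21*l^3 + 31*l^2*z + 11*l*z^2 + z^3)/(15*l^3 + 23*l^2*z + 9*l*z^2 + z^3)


(1) = (g - 1)/(g^2 + 4*g - 21)
(2) = (x - 2)/(x + 2)
(3) = (-16*l^2 - 6*l*w + w^2)/(-7*l + w)
(4) = (t + 2*I)/(t - I)
(5) = (7*l + z)/(5*l + z)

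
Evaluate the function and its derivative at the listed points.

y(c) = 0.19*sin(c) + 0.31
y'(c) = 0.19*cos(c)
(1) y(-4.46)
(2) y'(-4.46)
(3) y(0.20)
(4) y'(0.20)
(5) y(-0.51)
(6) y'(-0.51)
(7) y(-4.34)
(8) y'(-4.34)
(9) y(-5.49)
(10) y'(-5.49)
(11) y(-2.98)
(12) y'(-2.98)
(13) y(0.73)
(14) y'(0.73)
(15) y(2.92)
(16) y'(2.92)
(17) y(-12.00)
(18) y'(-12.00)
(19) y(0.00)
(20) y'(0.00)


(1) = 0.49
(2) = -0.05
(3) = 0.35
(4) = 0.19
(5) = 0.22
(6) = 0.17
(7) = 0.49
(8) = -0.07
(9) = 0.45
(10) = 0.13
(11) = 0.28
(12) = -0.19
(13) = 0.44
(14) = 0.14
(15) = 0.35
(16) = -0.19
(17) = 0.41
(18) = 0.16
(19) = 0.31
(20) = 0.19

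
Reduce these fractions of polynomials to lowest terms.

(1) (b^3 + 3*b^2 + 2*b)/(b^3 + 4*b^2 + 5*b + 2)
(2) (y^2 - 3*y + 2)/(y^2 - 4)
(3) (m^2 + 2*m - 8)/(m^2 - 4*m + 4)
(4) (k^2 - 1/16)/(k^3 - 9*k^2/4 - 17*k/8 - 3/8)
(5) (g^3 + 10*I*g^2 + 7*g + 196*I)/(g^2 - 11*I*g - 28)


(1) = b/(b + 1)
(2) = (y - 1)/(y + 2)
(3) = (m + 4)/(m - 2)
(4) = (4*k - 1)/(4*k^2 - 10*k - 6)
(5) = (g^2 + 14*I*g - 49)/(g - 7*I)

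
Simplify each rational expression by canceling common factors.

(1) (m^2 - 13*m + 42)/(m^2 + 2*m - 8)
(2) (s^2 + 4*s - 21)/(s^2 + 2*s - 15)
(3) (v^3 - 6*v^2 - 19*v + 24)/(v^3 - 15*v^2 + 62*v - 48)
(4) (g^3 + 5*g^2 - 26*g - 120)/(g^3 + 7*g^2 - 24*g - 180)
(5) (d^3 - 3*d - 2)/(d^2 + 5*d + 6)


(1) = (m^2 - 13*m + 42)/(m^2 + 2*m - 8)
(2) = (s + 7)/(s + 5)
(3) = (v + 3)/(v - 6)
(4) = (g + 4)/(g + 6)
(5) = (d^3 - 3*d - 2)/(d^2 + 5*d + 6)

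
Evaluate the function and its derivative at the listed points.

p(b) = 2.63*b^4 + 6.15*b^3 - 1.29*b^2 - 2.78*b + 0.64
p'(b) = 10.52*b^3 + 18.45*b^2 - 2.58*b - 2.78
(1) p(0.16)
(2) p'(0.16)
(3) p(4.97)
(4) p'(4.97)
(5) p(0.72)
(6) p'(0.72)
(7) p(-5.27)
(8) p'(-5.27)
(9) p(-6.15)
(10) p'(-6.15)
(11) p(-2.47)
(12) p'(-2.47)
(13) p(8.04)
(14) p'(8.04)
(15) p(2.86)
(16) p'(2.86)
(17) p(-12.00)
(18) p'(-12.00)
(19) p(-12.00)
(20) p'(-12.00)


(1) = 0.19
(2) = -2.68
(3) = 2314.61
(4) = 1731.60
(5) = 0.97
(6) = 8.85
(7) = 1107.94
(8) = -1016.51
(9) = 2300.73
(10) = -1736.13
(11) = 4.85
(12) = -42.37
(13) = 14080.72
(14) = 6636.55
(15) = 301.97
(16) = 386.86
(17) = 43756.72
(18) = -15493.58
(19) = 43756.72
(20) = -15493.58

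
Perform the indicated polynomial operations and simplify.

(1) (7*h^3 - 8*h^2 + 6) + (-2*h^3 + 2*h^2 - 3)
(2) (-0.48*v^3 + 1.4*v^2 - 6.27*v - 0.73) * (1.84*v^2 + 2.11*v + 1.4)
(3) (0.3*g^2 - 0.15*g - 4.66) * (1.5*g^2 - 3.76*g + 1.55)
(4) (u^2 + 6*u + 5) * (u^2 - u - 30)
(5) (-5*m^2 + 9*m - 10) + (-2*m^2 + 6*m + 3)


(1) = 5*h^3 - 6*h^2 + 3
(2) = -0.8832*v^5 + 1.5632*v^4 - 9.2548*v^3 - 12.6129*v^2 - 10.3183*v - 1.022
(3) = 0.45*g^4 - 1.353*g^3 - 5.961*g^2 + 17.2891*g - 7.223
(4) = u^4 + 5*u^3 - 31*u^2 - 185*u - 150
(5) = -7*m^2 + 15*m - 7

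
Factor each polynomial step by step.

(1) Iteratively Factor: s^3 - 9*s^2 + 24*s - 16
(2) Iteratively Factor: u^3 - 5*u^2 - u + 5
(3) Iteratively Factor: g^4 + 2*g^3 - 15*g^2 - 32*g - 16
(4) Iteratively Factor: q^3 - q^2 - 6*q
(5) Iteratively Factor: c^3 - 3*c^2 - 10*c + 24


(1) = (s - 1)*(s^2 - 8*s + 16) = (s - 4)*(s - 1)*(s - 4)
(2) = (u - 5)*(u^2 - 1) = (u - 5)*(u + 1)*(u - 1)
(3) = (g + 1)*(g^3 + g^2 - 16*g - 16) = (g - 4)*(g + 1)*(g^2 + 5*g + 4) = (g - 4)*(g + 1)*(g + 4)*(g + 1)
(4) = (q - 3)*(q^2 + 2*q) = (q - 3)*(q + 2)*(q)
(5) = (c + 3)*(c^2 - 6*c + 8) = (c - 2)*(c + 3)*(c - 4)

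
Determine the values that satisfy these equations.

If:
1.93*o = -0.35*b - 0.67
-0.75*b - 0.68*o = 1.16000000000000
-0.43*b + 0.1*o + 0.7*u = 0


Then:
b = -1.47
o = -0.08
u = -0.89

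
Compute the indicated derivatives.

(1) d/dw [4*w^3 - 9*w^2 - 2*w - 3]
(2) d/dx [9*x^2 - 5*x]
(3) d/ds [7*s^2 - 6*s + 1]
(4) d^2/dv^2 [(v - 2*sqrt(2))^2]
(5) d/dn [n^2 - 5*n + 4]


(1) = 12*w^2 - 18*w - 2
(2) = 18*x - 5
(3) = 14*s - 6
(4) = 2
(5) = 2*n - 5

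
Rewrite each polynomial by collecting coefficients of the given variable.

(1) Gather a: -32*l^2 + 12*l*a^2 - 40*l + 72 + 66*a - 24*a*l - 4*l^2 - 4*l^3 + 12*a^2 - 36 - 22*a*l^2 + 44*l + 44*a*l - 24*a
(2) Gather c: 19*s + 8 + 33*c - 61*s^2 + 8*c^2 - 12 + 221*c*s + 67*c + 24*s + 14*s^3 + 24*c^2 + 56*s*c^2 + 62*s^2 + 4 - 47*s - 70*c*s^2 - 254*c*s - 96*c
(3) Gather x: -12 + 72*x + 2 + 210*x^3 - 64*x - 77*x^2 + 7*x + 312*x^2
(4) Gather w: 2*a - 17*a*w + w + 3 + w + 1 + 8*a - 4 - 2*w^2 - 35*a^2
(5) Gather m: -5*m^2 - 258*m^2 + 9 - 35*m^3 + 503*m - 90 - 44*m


(1) = a^2*(12*l + 12) + a*(-22*l^2 + 20*l + 42) - 4*l^3 - 36*l^2 + 4*l + 36
(2) = c^2*(56*s + 32) + c*(-70*s^2 - 33*s + 4) + 14*s^3 + s^2 - 4*s
(3) = 210*x^3 + 235*x^2 + 15*x - 10
(4) = -35*a^2 + 10*a - 2*w^2 + w*(2 - 17*a)
(5) = -35*m^3 - 263*m^2 + 459*m - 81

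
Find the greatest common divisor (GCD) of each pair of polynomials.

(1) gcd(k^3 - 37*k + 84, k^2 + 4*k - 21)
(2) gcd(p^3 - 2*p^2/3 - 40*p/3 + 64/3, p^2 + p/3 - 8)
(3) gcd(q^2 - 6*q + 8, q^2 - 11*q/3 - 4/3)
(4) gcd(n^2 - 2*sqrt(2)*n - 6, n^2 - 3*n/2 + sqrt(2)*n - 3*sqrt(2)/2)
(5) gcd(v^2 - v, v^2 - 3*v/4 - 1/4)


(1) = k^2 + 4*k - 21
(2) = p - 8/3
(3) = q - 4
(4) = gcd((n - 3*sqrt(2))*(n + sqrt(2)), (n - 3/2)*(n + sqrt(2))) = n + sqrt(2)
(5) = v - 1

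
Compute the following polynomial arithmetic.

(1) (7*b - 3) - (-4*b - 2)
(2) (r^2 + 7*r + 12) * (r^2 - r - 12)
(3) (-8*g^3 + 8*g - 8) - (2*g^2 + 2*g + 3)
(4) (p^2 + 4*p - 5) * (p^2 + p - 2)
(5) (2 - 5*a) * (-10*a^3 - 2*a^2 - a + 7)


(1) = 11*b - 1
(2) = r^4 + 6*r^3 - 7*r^2 - 96*r - 144
(3) = -8*g^3 - 2*g^2 + 6*g - 11
(4) = p^4 + 5*p^3 - 3*p^2 - 13*p + 10
(5) = 50*a^4 - 10*a^3 + a^2 - 37*a + 14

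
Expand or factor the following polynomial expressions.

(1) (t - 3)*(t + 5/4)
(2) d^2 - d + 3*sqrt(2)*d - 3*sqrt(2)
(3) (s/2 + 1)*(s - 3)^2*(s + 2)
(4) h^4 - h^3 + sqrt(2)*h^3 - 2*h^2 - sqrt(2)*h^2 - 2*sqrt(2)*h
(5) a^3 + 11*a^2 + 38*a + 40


(1) = t^2 - 7*t/4 - 15/4
(2) = (d - 1)*(d + 3*sqrt(2))
(3) = s^4/2 - s^3 - 11*s^2/2 + 6*s + 18
(4) = h*(h - 2)*(h + 1)*(h + sqrt(2))
(5) = (a + 2)*(a + 4)*(a + 5)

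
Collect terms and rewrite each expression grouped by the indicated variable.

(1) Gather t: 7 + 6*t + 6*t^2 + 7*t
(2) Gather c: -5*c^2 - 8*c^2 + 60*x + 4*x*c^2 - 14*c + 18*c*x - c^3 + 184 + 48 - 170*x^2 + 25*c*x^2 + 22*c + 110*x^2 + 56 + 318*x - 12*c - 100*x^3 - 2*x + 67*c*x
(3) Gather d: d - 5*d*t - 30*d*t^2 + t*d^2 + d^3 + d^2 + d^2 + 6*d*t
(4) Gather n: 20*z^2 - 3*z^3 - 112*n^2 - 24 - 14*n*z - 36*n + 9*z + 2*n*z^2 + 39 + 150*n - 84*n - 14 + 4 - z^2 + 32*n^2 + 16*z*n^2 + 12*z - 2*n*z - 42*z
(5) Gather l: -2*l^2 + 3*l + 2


(1) = 6*t^2 + 13*t + 7
(2) = -c^3 + c^2*(4*x - 13) + c*(25*x^2 + 85*x - 4) - 100*x^3 - 60*x^2 + 376*x + 288
(3) = d^3 + d^2*(t + 2) + d*(-30*t^2 + t + 1)
(4) = n^2*(16*z - 80) + n*(2*z^2 - 16*z + 30) - 3*z^3 + 19*z^2 - 21*z + 5
(5) = -2*l^2 + 3*l + 2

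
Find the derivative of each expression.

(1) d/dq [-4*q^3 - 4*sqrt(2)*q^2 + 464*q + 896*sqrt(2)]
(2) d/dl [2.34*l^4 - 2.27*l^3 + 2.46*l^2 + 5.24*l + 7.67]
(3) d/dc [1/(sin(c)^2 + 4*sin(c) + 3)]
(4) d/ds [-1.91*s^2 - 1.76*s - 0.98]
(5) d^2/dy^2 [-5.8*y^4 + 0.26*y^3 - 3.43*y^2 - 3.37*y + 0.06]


(1) = -12*q^2 - 8*sqrt(2)*q + 464
(2) = 9.36*l^3 - 6.81*l^2 + 4.92*l + 5.24
(3) = -2*(sin(c) + 2)*cos(c)/(sin(c)^2 + 4*sin(c) + 3)^2
(4) = -3.82*s - 1.76
(5) = -69.6*y^2 + 1.56*y - 6.86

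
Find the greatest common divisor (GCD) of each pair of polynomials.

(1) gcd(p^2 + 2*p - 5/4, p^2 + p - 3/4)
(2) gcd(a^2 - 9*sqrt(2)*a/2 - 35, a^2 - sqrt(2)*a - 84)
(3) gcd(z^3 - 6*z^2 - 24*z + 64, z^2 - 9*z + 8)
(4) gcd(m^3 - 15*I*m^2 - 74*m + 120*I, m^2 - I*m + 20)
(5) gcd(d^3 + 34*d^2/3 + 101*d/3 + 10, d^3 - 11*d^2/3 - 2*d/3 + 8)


(1) = p - 1/2
(2) = gcd((a - 7*sqrt(2))*(a + 5*sqrt(2)/2), (a - 7*sqrt(2))*(a + 6*sqrt(2))) = a - 7*sqrt(2)
(3) = gcd((z - 8)*(z - 2)*(z + 4), (z - 8)*(z - 1)) = z - 8
(4) = gcd((m - 6*I)*(m - 5*I)*(m - 4*I), (m - 5*I)*(m + 4*I)) = m - 5*I
(5) = 1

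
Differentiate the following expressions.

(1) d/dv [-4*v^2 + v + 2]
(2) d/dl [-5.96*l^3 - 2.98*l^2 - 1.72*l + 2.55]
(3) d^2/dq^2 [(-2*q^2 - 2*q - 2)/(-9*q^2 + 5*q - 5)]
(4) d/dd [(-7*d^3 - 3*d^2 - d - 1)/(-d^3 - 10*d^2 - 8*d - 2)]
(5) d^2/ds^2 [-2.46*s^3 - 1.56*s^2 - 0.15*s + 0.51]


(1) = 1 - 8*v
(2) = -17.88*l^2 - 5.96*l - 1.72
(3) = 24*(21*q^3 + 18*q^2 - 45*q + 5)/(729*q^6 - 1215*q^5 + 1890*q^4 - 1475*q^3 + 1050*q^2 - 375*q + 125)
(4) = (67*d^4 + 110*d^3 + 53*d^2 - 8*d - 6)/(d^6 + 20*d^5 + 116*d^4 + 164*d^3 + 104*d^2 + 32*d + 4)
(5) = -14.76*s - 3.12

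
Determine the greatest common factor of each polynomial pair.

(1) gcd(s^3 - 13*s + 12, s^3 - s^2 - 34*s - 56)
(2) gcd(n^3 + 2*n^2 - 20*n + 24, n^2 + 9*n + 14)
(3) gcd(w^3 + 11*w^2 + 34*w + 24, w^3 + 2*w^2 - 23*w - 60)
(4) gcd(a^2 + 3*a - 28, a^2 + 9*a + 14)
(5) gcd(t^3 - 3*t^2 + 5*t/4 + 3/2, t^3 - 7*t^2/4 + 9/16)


(1) = gcd((s - 3)*(s - 1)*(s + 4), (s - 7)*(s + 2)*(s + 4)) = s + 4
(2) = 1
(3) = w + 4
(4) = a + 7
(5) = t^2 - t - 3/4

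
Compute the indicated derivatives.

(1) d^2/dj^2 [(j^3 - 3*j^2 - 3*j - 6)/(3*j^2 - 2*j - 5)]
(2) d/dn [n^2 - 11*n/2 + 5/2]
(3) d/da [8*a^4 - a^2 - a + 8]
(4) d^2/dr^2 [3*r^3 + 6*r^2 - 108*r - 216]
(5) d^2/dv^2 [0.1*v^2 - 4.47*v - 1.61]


(1) = 2*(-26*j^3 - 267*j^2 + 48*j - 159)/(27*j^6 - 54*j^5 - 99*j^4 + 172*j^3 + 165*j^2 - 150*j - 125)
(2) = 2*n - 11/2
(3) = 32*a^3 - 2*a - 1
(4) = 18*r + 12
(5) = 0.200000000000000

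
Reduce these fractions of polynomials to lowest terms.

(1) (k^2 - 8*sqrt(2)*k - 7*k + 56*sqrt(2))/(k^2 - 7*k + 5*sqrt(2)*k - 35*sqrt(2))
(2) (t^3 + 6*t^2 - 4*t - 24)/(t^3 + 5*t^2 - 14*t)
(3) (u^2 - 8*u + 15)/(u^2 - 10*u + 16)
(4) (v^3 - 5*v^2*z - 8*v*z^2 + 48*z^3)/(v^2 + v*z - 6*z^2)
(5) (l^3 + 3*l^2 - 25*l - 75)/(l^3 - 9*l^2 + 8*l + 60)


(1) = (k - 8*sqrt(2))/(k + 5*sqrt(2))
(2) = (t^2 + 8*t + 12)/(t^2 + 7*t)
(3) = (u^2 - 8*u + 15)/(u^2 - 10*u + 16)
(4) = (-v^2 + 8*v*z - 16*z^2)/(-v + 2*z)
(5) = (l^2 + 8*l + 15)/(l^2 - 4*l - 12)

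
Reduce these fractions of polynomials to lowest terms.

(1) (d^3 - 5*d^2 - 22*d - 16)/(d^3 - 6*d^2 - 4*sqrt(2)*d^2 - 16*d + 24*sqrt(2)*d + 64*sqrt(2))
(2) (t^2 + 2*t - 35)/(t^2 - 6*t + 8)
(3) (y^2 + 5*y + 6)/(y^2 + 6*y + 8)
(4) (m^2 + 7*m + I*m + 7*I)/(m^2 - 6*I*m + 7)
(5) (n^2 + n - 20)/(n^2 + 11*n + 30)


(1) = (d + 1)/(d - 4*sqrt(2))
(2) = (t^2 + 2*t - 35)/(t^2 - 6*t + 8)
(3) = (y + 3)/(y + 4)
(4) = (m + 7)/(m - 7*I)
(5) = (n - 4)/(n + 6)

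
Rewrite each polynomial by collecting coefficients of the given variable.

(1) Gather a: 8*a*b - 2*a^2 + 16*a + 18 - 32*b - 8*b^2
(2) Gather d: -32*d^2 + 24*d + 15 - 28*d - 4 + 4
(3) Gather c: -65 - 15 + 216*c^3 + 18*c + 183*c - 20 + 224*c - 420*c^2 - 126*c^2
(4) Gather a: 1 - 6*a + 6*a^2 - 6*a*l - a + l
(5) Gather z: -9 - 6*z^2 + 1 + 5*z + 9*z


(1) = -2*a^2 + a*(8*b + 16) - 8*b^2 - 32*b + 18
(2) = -32*d^2 - 4*d + 15
(3) = 216*c^3 - 546*c^2 + 425*c - 100
(4) = 6*a^2 + a*(-6*l - 7) + l + 1
(5) = -6*z^2 + 14*z - 8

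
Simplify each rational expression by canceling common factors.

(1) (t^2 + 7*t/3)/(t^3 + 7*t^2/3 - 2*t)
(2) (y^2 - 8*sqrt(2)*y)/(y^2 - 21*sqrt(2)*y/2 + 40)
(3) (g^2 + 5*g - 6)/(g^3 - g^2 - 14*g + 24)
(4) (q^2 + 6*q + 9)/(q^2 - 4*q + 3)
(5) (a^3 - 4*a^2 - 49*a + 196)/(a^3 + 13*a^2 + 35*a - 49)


(1) = (3*t + 7)/(3*t^2 + 7*t - 6)
(2) = 2*y/(2*y - 5*sqrt(2))
(3) = (g^2 + 5*g - 6)/(g^3 - g^2 - 14*g + 24)
(4) = (q^2 + 6*q + 9)/(q^2 - 4*q + 3)
(5) = (a^2 - 11*a + 28)/(a^2 + 6*a - 7)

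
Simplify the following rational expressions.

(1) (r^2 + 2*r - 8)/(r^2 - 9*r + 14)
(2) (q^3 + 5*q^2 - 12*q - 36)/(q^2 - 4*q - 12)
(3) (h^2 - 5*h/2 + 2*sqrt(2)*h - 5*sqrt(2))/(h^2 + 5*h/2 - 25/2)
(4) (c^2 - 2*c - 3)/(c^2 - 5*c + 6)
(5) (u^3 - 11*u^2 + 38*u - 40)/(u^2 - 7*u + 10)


(1) = (r + 4)/(r - 7)
(2) = (q^2 + 3*q - 18)/(q - 6)
(3) = (4*h + 8*sqrt(2))/(4*h + 20)
(4) = (c + 1)/(c - 2)
(5) = u - 4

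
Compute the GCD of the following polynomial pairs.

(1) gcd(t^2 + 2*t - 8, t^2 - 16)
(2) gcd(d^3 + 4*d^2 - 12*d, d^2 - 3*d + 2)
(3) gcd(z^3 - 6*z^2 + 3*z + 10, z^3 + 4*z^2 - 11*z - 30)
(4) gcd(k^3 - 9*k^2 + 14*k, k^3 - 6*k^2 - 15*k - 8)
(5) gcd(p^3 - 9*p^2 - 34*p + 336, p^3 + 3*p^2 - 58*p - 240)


(1) = gcd((t - 2)*(t + 4), (t - 4)*(t + 4)) = t + 4
(2) = gcd(d*(d - 2)*(d + 6), (d - 2)*(d - 1)) = d - 2
(3) = 1
(4) = gcd(k*(k - 7)*(k - 2), (k - 8)*(k + 1)^2) = 1
(5) = p^2 - 2*p - 48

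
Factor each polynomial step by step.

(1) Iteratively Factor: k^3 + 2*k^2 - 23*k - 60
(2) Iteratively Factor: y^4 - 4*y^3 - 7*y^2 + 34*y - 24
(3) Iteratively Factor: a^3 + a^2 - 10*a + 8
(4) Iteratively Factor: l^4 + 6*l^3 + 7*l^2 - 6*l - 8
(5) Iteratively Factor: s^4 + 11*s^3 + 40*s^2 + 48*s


(1) = (k - 5)*(k^2 + 7*k + 12) = (k - 5)*(k + 4)*(k + 3)
(2) = (y - 4)*(y^3 - 7*y + 6) = (y - 4)*(y - 1)*(y^2 + y - 6) = (y - 4)*(y - 1)*(y + 3)*(y - 2)
(3) = (a - 2)*(a^2 + 3*a - 4) = (a - 2)*(a - 1)*(a + 4)
(4) = (l + 2)*(l^3 + 4*l^2 - l - 4) = (l + 1)*(l + 2)*(l^2 + 3*l - 4) = (l - 1)*(l + 1)*(l + 2)*(l + 4)
(5) = (s)*(s^3 + 11*s^2 + 40*s + 48) = s*(s + 4)*(s^2 + 7*s + 12) = s*(s + 4)^2*(s + 3)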